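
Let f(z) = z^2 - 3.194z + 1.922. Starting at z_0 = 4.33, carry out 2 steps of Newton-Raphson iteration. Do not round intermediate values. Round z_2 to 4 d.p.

2.5498

Newton update: z ← z − f(z)/f'(z).
f'(z) = 2z - 3.194
z_0 = 4.330000: f = 6.840880, f' = 5.466000 → z_1 = 4.330000 - (6.840880)/(5.466000) = 3.078467
z_1 = 3.078467: f = 1.566335, f' = 2.962934 → z_2 = 3.078467 - (1.566335)/(2.962934) = 2.549824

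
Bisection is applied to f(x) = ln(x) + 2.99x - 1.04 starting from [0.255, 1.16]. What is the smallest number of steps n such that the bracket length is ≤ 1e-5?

17

Initial width b − a = 1.16 − 0.255 = 0.905000.
After n steps the width is (b−a)/2^n; need (b−a)/2^n ≤ 1e-5.
So n ≥ log₂(0.905000/1e-5) = log₂(90500.0000) ≈ 16.4656.
Hence n = 17.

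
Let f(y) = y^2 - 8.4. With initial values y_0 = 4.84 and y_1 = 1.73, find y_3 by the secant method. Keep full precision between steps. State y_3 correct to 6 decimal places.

2.992457

Secant update: y_(k+1) = y_k − f(y_k)·(y_k − y_(k-1))/(f(y_k) − f(y_(k-1))).
f(y_0) = 15.025600, f(y_1) = -5.407100
y_2 = 1.730000 - (-5.407100)·(1.730000 - 4.840000)/(-5.407100 - (15.025600)) = 2.552998; f(y_2) = -1.882199
y_3 = 2.552998 - (-1.882199)·(2.552998 - 1.730000)/(-1.882199 - (-5.407100)) = 2.992457; f(y_3) = 0.554797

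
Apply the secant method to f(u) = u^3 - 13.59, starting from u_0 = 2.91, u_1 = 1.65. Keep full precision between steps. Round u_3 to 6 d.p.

f(u_0) = 11.052171, f(u_1) = -9.097875
u_2 = 1.650000 - (-9.097875)·(1.650000 - 2.910000)/(-9.097875 - (11.052171)) = 2.218898; f(u_2) = -2.665236
u_3 = 2.218898 - (-2.665236)·(2.218898 - 1.650000)/(-2.665236 - (-9.097875)) = 2.454610; f(u_3) = 1.199290

2.454610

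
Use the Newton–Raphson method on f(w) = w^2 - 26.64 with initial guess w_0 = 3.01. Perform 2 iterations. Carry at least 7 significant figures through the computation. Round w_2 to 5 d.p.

f'(w) = 2w
w_0 = 3.010000: f = -17.579900, f' = 6.020000 → w_1 = 3.010000 - (-17.579900)/(6.020000) = 5.930249
w_1 = 5.930249: f = 8.527855, f' = 11.860498 → w_2 = 5.930249 - (8.527855)/(11.860498) = 5.211236

5.21124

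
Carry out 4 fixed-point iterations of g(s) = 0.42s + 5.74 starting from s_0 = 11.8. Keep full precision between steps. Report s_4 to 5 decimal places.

s_1 = g(11.800000) = 10.696000
s_2 = g(10.696000) = 10.232320
s_3 = g(10.232320) = 10.037574
s_4 = g(10.037574) = 9.955781

9.95578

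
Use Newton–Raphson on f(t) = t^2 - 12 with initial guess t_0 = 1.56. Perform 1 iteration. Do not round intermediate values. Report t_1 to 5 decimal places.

4.62615

f'(t) = 2t
t_0 = 1.560000: f = -9.566400, f' = 3.120000 → t_1 = 1.560000 - (-9.566400)/(3.120000) = 4.626154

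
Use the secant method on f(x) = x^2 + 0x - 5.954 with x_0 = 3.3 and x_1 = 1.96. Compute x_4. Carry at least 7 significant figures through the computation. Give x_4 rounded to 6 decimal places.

2.439940

f(x_0) = 4.936000, f(x_1) = -2.112400
x_2 = 1.960000 - (-2.112400)·(1.960000 - 3.300000)/(-2.112400 - (4.936000)) = 2.361597; f(x_2) = -0.376860
x_3 = 2.361597 - (-0.376860)·(2.361597 - 1.960000)/(-0.376860 - (-2.112400)) = 2.448801; f(x_3) = 0.042625
x_4 = 2.448801 - (0.042625)·(2.448801 - 2.361597)/(0.042625 - (-0.376860)) = 2.439940; f(x_4) = -0.000694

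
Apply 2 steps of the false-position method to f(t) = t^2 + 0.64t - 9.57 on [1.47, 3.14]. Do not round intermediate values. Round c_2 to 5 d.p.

f(1.470000) = -6.468300, f(3.140000) = 2.299200
step 1: c = 2.702057, f(c) = -0.539571 < 0 → new bracket [2.702057, 3.140000]
step 2: c = 2.785298, f(c) = -0.029526 < 0 → new bracket [2.785298, 3.140000]

2.78530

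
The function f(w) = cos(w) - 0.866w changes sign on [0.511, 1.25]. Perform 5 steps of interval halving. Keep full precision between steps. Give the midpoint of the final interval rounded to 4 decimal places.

0.7997

f(0.511000) = 0.429730, f(1.250000) = -0.767178 (opposite signs)
step 1: m = 0.880500, f(m) = -0.125747 < 0 → root in [0.511000, 0.880500]
step 2: m = 0.695750, f(m) = 0.165054 > 0 → root in [0.695750, 0.880500]
step 3: m = 0.788125, f(m) = 0.022660 > 0 → root in [0.788125, 0.880500]
step 4: m = 0.834313, f(m) = -0.050827 < 0 → root in [0.788125, 0.834313]
step 5: m = 0.811219, f(m) = -0.013900 < 0 → root in [0.788125, 0.811219]
Midpoint of [0.788125, 0.811219] = 0.799672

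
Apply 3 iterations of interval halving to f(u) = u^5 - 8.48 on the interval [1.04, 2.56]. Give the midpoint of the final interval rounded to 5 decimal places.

1.51500

f(1.040000) = -7.263347, f(2.560000) = 101.471163 (opposite signs)
step 1: m = 1.800000, f(m) = 10.415680 > 0 → root in [1.040000, 1.800000]
step 2: m = 1.420000, f(m) = -2.706466 < 0 → root in [1.420000, 1.800000]
step 3: m = 1.610000, f(m) = 2.337562 > 0 → root in [1.420000, 1.610000]
Midpoint of [1.420000, 1.610000] = 1.515000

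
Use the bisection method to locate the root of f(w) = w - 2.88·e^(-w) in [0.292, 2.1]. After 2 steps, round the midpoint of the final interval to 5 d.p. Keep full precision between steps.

0.97000

f(0.292000) = -1.858693, f(2.100000) = 1.747325 (opposite signs)
step 1: m = 1.196000, f(m) = 0.325084 > 0 → root in [0.292000, 1.196000]
step 2: m = 0.744000, f(m) = -0.624603 < 0 → root in [0.744000, 1.196000]
Midpoint of [0.744000, 1.196000] = 0.970000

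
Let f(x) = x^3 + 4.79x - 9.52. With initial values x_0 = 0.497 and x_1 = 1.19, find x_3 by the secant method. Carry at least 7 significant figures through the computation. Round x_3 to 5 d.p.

f(x_0) = -7.016607, f(x_1) = -2.134741
x_2 = 1.190000 - (-2.134741)·(1.190000 - 0.497000)/(-2.134741 - (-7.016607)) = 1.493035; f(x_2) = 0.959840
x_3 = 1.493035 - (0.959840)·(1.493035 - 1.190000)/(0.959840 - (-2.134741)) = 1.399043; f(x_3) = -0.080206

1.39904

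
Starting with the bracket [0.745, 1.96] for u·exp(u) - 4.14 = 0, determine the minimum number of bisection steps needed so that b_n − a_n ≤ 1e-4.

Initial width b − a = 1.96 − 0.745 = 1.215000.
After n steps the width is (b−a)/2^n; need (b−a)/2^n ≤ 1e-4.
So n ≥ log₂(1.215000/1e-4) = log₂(12150.0000) ≈ 13.5687.
Hence n = 14.

14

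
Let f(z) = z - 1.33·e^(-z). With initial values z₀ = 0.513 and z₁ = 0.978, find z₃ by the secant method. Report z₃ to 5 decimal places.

Secant update: z_(k+1) = z_k − f(z_k)·(z_k − z_(k-1))/(f(z_k) − f(z_(k-1))).
f(z_0) = -0.283267, f(z_1) = 0.477837
z_2 = 0.978000 - (0.477837)·(0.978000 - 0.513000)/(0.477837 - (-0.283267)) = 0.686063; f(z_2) = 0.016336
z_3 = 0.686063 - (0.016336)·(0.686063 - 0.978000)/(0.016336 - (0.477837)) = 0.675730; f(z_3) = -0.000955

0.67573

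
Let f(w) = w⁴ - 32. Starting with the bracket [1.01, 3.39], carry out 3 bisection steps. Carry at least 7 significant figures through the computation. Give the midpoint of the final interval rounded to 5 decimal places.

f(1.010000) = -30.959396, f(3.390000) = 100.068362 (opposite signs)
step 1: m = 2.200000, f(m) = -8.574400 < 0 → root in [2.200000, 3.390000]
step 2: m = 2.795000, f(m) = 29.027735 > 0 → root in [2.200000, 2.795000]
step 3: m = 2.497500, f(m) = 6.906484 > 0 → root in [2.200000, 2.497500]
Midpoint of [2.200000, 2.497500] = 2.348750

2.34875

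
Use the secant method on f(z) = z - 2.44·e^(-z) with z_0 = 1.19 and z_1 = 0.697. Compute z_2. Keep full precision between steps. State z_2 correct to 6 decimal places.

0.961517

f(z_0) = 0.447700, f(z_1) = -0.518309
z_2 = 0.697000 - (-0.518309)·(0.697000 - 1.190000)/(-0.518309 - (0.447700)) = 0.961517; f(z_2) = 0.028675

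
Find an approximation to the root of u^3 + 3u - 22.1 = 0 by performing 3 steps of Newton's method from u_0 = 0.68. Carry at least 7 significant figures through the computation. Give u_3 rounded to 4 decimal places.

f'(u) = 3u^2 + 3
u_0 = 0.680000: f = -19.745568, f' = 4.387200 → u_1 = 0.680000 - (-19.745568)/(4.387200) = 5.180722
u_1 = 5.180722: f = 132.492133, f' = 83.519644 → u_2 = 5.180722 - (132.492133)/(83.519644) = 3.594363
u_2 = 3.594363: f = 35.120273, f' = 41.758340 → u_3 = 3.594363 - (35.120273)/(41.758340) = 2.753327

2.7533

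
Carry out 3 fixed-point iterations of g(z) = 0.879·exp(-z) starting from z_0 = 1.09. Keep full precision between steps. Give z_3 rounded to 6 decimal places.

z_1 = g(1.090000) = 0.295534
z_2 = g(0.295534) = 0.654094
z_3 = g(0.654094) = 0.457004

0.457004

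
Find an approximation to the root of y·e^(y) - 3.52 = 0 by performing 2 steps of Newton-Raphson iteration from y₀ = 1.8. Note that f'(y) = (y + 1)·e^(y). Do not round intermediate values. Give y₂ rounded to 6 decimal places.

Newton update: y ← y − f(y)/f'(y).
y_0 = 1.800000: f = 7.369365, f' = 16.939013 → y_1 = 1.800000 - (7.369365)/(16.939013) = 1.364947
y_1 = 1.364947: f = 1.824473, f' = 9.259989 → y_2 = 1.364947 - (1.824473)/(9.259989) = 1.167920

1.167920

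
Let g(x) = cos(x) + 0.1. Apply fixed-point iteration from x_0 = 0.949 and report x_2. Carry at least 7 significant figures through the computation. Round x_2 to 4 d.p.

0.8760

x_1 = g(0.949000) = 0.682496
x_2 = g(0.682496) = 0.876001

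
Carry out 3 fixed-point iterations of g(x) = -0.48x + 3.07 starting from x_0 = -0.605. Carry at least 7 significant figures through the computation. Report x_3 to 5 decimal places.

x_1 = g(-0.605000) = 3.360400
x_2 = g(3.360400) = 1.457008
x_3 = g(1.457008) = 2.370636

2.37064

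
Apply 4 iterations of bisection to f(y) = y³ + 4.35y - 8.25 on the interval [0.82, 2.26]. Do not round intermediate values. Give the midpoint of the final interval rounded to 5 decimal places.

f(0.820000) = -4.131632, f(2.260000) = 13.124176 (opposite signs)
step 1: m = 1.540000, f(m) = 2.101264 > 0 → root in [0.820000, 1.540000]
step 2: m = 1.180000, f(m) = -1.473968 < 0 → root in [1.180000, 1.540000]
step 3: m = 1.360000, f(m) = 0.181456 > 0 → root in [1.180000, 1.360000]
step 4: m = 1.270000, f(m) = -0.677117 < 0 → root in [1.270000, 1.360000]
Midpoint of [1.270000, 1.360000] = 1.315000

1.31500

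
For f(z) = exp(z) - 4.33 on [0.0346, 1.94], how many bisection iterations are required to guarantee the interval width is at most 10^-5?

18

Initial width b − a = 1.94 − 0.0346 = 1.905400.
After n steps the width is (b−a)/2^n; need (b−a)/2^n ≤ 10^-5.
So n ≥ log₂(1.905400/10^-5) = log₂(190540.0000) ≈ 17.5397.
Hence n = 18.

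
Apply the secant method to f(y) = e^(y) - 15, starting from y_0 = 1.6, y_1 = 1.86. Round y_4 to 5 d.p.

2.62229

Secant update: y_(k+1) = y_k − f(y_k)·(y_k − y_(k-1))/(f(y_k) − f(y_(k-1))).
f(y_0) = -10.046968, f(y_1) = -8.576263
y_2 = 1.860000 - (-8.576263)·(1.860000 - 1.600000)/(-8.576263 - (-10.046968)) = 3.376164; f(y_2) = 14.258310
y_3 = 3.376164 - (14.258310)·(3.376164 - 1.860000)/(14.258310 - (-8.576263)) = 2.429444; f(y_3) = -3.647428
y_4 = 2.429444 - (-3.647428)·(2.429444 - 3.376164)/(-3.647428 - (14.258310)) = 2.622293; f(y_4) = -1.232750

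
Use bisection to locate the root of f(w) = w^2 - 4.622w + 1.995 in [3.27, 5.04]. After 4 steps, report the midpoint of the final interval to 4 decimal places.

4.0997

f(3.270000) = -2.426040, f(5.040000) = 4.101720 (opposite signs)
step 1: m = 4.155000, f(m) = 0.054615 > 0 → root in [3.270000, 4.155000]
step 2: m = 3.712500, f(m) = -1.381519 < 0 → root in [3.712500, 4.155000]
step 3: m = 3.933750, f(m) = -0.712403 < 0 → root in [3.933750, 4.155000]
step 4: m = 4.044375, f(m) = -0.341132 < 0 → root in [4.044375, 4.155000]
Midpoint of [4.044375, 4.155000] = 4.099687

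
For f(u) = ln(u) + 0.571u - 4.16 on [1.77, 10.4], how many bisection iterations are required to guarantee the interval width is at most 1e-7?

27

Initial width b − a = 10.4 − 1.77 = 8.630000.
After n steps the width is (b−a)/2^n; need (b−a)/2^n ≤ 1e-7.
So n ≥ log₂(8.630000/1e-7) = log₂(86300000.0000) ≈ 26.3629.
Hence n = 27.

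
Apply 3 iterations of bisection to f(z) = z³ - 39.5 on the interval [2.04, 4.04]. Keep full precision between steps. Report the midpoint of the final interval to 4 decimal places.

f(2.040000) = -31.010336, f(4.040000) = 26.439264 (opposite signs)
step 1: m = 3.040000, f(m) = -11.405536 < 0 → root in [3.040000, 4.040000]
step 2: m = 3.540000, f(m) = 4.861864 > 0 → root in [3.040000, 3.540000]
step 3: m = 3.290000, f(m) = -3.888711 < 0 → root in [3.290000, 3.540000]
Midpoint of [3.290000, 3.540000] = 3.415000

3.4150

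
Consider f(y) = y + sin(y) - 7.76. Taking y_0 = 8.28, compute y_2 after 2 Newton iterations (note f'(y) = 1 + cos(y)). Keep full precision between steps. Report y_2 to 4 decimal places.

y_0 = 8.280000: f = 1.430618, f' = 0.586752 → y_1 = 8.280000 - (1.430618)/(0.586752) = 5.841799
y_1 = 5.841799: f = -2.345394, f' = 1.904160 → y_2 = 5.841799 - (-2.345394)/(1.904160) = 7.073520

7.0735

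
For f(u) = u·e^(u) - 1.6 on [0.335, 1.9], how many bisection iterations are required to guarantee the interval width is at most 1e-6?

21

Initial width b − a = 1.9 − 0.335 = 1.565000.
After n steps the width is (b−a)/2^n; need (b−a)/2^n ≤ 1e-6.
So n ≥ log₂(1.565000/1e-6) = log₂(1565000.0000) ≈ 20.5777.
Hence n = 21.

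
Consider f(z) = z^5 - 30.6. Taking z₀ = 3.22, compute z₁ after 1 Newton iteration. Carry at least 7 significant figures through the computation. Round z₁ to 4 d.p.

2.6329

f'(z) = 5z⁴
z_0 = 3.220000: f = 315.561974, f' = 537.518593 → z_1 = 3.220000 - (315.561974)/(537.518593) = 2.632928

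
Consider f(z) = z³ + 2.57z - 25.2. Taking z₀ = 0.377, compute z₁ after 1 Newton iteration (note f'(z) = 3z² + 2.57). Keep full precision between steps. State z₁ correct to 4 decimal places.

8.4459

z_0 = 0.377000: f = -24.177527, f' = 2.996387 → z_1 = 0.377000 - (-24.177527)/(2.996387) = 8.445893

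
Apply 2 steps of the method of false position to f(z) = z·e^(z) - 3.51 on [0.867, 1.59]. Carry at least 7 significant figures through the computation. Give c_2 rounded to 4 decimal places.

False-position update: c = (a·f(b) − b·f(a))/(f(b) − f(a)); replace the endpoint whose sign matches f(c).
f(0.867000) = -1.446747, f(1.590000) = 4.286961
step 1: c = 1.049430, f(c) = -0.512806 < 0 → new bracket [1.049430, 1.590000]
step 2: c = 1.107184, f(c) = -0.159854 < 0 → new bracket [1.107184, 1.590000]

1.1072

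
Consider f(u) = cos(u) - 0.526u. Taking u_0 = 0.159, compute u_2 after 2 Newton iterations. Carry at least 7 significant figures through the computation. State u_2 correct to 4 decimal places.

1.0280

f'(u) = -sin(u) - 0.526
u_0 = 0.159000: f = 0.903752, f' = -0.684331 → u_1 = 0.159000 - (0.903752)/(-0.684331) = 1.479636
u_1 = 1.479636: f = -0.687255, f' = -1.521848 → u_2 = 1.479636 - (-0.687255)/(-1.521848) = 1.028044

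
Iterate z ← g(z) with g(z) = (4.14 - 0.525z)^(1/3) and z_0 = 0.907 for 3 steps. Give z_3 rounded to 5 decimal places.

z_1 = g(0.907000) = 1.541623
z_2 = g(1.541623) = 1.493400
z_3 = g(1.493400) = 1.497175

1.49717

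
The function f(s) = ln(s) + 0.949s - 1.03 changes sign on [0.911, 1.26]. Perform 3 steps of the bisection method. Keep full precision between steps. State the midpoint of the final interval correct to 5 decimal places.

f(0.911000) = -0.258673, f(1.260000) = 0.396852 (opposite signs)
step 1: m = 1.085500, f(m) = 0.082180 > 0 → root in [0.911000, 1.085500]
step 2: m = 0.998250, f(m) = -0.084412 < 0 → root in [0.998250, 1.085500]
step 3: m = 1.041875, f(m) = -0.000239 < 0 → root in [1.041875, 1.085500]
Midpoint of [1.041875, 1.085500] = 1.063688

1.06369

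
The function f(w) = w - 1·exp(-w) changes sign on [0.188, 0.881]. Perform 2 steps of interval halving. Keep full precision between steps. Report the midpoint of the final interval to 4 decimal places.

f(0.188000) = -0.640615, f(0.881000) = 0.466632 (opposite signs)
step 1: m = 0.534500, f(m) = -0.051462 < 0 → root in [0.534500, 0.881000]
step 2: m = 0.707750, f(m) = 0.214998 > 0 → root in [0.534500, 0.707750]
Midpoint of [0.534500, 0.707750] = 0.621125

0.6211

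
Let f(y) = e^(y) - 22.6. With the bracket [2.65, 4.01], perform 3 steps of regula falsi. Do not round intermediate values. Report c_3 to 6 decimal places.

False-position update: c = (a·f(b) − b·f(a))/(f(b) − f(a)); replace the endpoint whose sign matches f(c).
f(2.650000) = -8.445961, f(4.010000) = 32.546871
step 1: c = 2.930208, f(c) = -3.868479 < 0 → new bracket [2.930208, 4.010000]
step 2: c = 3.044916, f(c) = -1.591727 < 0 → new bracket [3.044916, 4.010000]
step 3: c = 3.089914, f(c) = -0.624817 < 0 → new bracket [3.089914, 4.010000]

3.089914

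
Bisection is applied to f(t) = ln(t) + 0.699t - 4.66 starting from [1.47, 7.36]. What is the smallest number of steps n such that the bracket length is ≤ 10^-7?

26

Initial width b − a = 7.36 − 1.47 = 5.890000.
After n steps the width is (b−a)/2^n; need (b−a)/2^n ≤ 10^-7.
So n ≥ log₂(5.890000/10^-7) = log₂(58900000.0000) ≈ 25.8118.
Hence n = 26.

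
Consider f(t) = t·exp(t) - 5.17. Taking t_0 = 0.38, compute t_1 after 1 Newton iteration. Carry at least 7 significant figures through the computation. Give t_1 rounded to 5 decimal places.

2.66664

f'(t) = (t + 1)·exp(t)
t_0 = 0.380000: f = -4.614332, f' = 2.017953 → t_1 = 0.380000 - (-4.614332)/(2.017953) = 2.666640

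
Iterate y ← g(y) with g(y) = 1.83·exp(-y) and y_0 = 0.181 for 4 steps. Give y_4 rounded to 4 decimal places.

0.5350

y_1 = g(0.181000) = 1.527017
y_2 = g(1.527017) = 0.397444
y_3 = g(0.397444) = 1.229825
y_4 = g(1.229825) = 0.534989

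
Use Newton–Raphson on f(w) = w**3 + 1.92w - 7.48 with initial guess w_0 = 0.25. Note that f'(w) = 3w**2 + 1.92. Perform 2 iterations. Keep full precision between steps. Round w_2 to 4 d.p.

w_0 = 0.250000: f = -6.984375, f' = 2.107500 → w_1 = 0.250000 - (-6.984375)/(2.107500) = 3.564057
w_1 = 3.564057: f = 44.635429, f' = 40.027506 → w_2 = 3.564057 - (44.635429)/(40.027506) = 2.448938

2.4489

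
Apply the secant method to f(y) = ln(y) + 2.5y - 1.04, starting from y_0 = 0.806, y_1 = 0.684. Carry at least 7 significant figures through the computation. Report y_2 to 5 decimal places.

f(y_0) = 0.759328, f(y_1) = 0.290203
y_2 = 0.684000 - (0.290203)·(0.684000 - 0.806000)/(0.290203 - (0.759328)) = 0.608530; f(y_2) = -0.015382

0.60853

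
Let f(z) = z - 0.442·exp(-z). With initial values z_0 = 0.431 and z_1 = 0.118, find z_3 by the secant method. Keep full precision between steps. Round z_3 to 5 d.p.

0.32080

Secant update: z_(k+1) = z_k − f(z_k)·(z_k − z_(k-1))/(f(z_k) − f(z_(k-1))).
f(z_0) = 0.143762, f(z_1) = -0.274804
z_2 = 0.118000 - (-0.274804)·(0.118000 - 0.431000)/(-0.274804 - (0.143762)) = 0.323496; f(z_2) = 0.003658
z_3 = 0.323496 - (0.003658)·(0.323496 - 0.118000)/(0.003658 - (-0.274804)) = 0.320796; f(z_3) = 0.000094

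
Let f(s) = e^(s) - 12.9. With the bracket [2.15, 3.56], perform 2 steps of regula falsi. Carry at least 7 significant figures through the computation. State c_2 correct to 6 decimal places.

2.481024

f(2.150000) = -4.315142, f(3.560000) = 22.263197
step 1: c = 2.378921, f(c) = -2.106745 < 0 → new bracket [2.378921, 3.560000]
step 2: c = 2.481024, f(c) = -0.946503 < 0 → new bracket [2.481024, 3.560000]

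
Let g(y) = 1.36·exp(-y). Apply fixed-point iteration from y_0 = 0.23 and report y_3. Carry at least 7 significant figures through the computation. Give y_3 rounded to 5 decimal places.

0.85718

y_1 = g(0.230000) = 1.080566
y_2 = g(1.080566) = 0.461589
y_3 = g(0.461589) = 0.857183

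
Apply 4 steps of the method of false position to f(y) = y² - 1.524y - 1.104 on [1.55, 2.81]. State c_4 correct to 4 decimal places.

2.0583

f(1.550000) = -1.063700, f(2.810000) = 2.509660
step 1: c = 1.925071, f(c) = -0.331911 < 0 → new bracket [1.925071, 2.810000]
step 2: c = 2.028435, f(c) = -0.080786 < 0 → new bracket [2.028435, 2.810000]
step 3: c = 2.052809, f(c) = -0.018456 < 0 → new bracket [2.052809, 2.810000]
step 4: c = 2.058337, f(c) = -0.004155 < 0 → new bracket [2.058337, 2.810000]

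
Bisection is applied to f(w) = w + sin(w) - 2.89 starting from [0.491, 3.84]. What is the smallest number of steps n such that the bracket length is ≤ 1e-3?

Initial width b − a = 3.84 − 0.491 = 3.349000.
After n steps the width is (b−a)/2^n; need (b−a)/2^n ≤ 1e-3.
So n ≥ log₂(3.349000/1e-3) = log₂(3349.0000) ≈ 11.7095.
Hence n = 12.

12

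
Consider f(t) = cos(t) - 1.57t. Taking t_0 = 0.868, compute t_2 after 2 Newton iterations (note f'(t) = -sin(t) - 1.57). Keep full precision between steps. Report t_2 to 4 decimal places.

t_0 = 0.868000: f = -0.716406, f' = -2.333038 → t_1 = 0.868000 - (-0.716406)/(-2.333038) = 0.560930
t_1 = 0.560930: f = -0.033899, f' = -2.101974 → t_2 = 0.560930 - (-0.033899)/(-2.101974) = 0.544803

0.5448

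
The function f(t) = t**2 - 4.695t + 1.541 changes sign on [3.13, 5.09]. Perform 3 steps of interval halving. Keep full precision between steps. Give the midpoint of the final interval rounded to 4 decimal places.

4.2325

f(3.130000) = -3.357450, f(5.090000) = 3.551550 (opposite signs)
step 1: m = 4.110000, f(m) = -0.863350 < 0 → root in [4.110000, 5.090000]
step 2: m = 4.600000, f(m) = 1.104000 > 0 → root in [4.110000, 4.600000]
step 3: m = 4.355000, f(m) = 0.060300 > 0 → root in [4.110000, 4.355000]
Midpoint of [4.110000, 4.355000] = 4.232500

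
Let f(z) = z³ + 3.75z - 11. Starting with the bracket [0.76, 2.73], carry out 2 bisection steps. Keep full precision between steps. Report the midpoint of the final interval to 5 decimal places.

f(0.760000) = -7.711024, f(2.730000) = 19.583917 (opposite signs)
step 1: m = 1.745000, f(m) = 0.857319 > 0 → root in [0.760000, 1.745000]
step 2: m = 1.252500, f(m) = -4.338258 < 0 → root in [1.252500, 1.745000]
Midpoint of [1.252500, 1.745000] = 1.498750

1.49875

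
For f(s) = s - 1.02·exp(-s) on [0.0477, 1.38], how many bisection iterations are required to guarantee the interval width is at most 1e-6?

21

Initial width b − a = 1.38 − 0.0477 = 1.332300.
After n steps the width is (b−a)/2^n; need (b−a)/2^n ≤ 1e-6.
So n ≥ log₂(1.332300/1e-6) = log₂(1332300.0000) ≈ 20.3455.
Hence n = 21.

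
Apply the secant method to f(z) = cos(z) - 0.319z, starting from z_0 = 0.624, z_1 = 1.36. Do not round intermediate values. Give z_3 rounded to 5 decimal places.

Secant update: z_(k+1) = z_k − f(z_k)·(z_k − z_(k-1))/(f(z_k) − f(z_(k-1))).
f(z_0) = 0.612492, f(z_1) = -0.224601
z_2 = 1.360000 - (-0.224601)·(1.360000 - 0.624000)/(-0.224601 - (0.612492)) = 1.162523; f(z_2) = 0.026180
z_3 = 1.162523 - (0.026180)·(1.162523 - 1.360000)/(0.026180 - (-0.224601)) = 1.183139; f(z_3) = 0.000600

1.18314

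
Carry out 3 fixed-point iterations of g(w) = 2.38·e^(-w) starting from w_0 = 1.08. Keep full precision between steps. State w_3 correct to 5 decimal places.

0.82405

w_1 = g(1.080000) = 0.808237
w_2 = g(0.808237) = 1.060630
w_3 = g(1.060630) = 0.824045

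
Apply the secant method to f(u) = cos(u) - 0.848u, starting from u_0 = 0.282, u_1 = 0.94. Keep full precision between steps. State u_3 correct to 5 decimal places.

Secant update: u_(k+1) = u_k − f(u_k)·(u_k − u_(k-1))/(f(u_k) − f(u_(k-1))).
f(u_0) = 0.721365, f(u_1) = -0.207332
u_2 = 0.940000 - (-0.207332)·(0.940000 - 0.282000)/(-0.207332 - (0.721365)) = 0.793101; f(u_2) = 0.029089
u_3 = 0.793101 - (0.029089)·(0.793101 - 0.940000)/(0.029089 - (-0.207332)) = 0.811176; f(u_3) = 0.000770

0.81118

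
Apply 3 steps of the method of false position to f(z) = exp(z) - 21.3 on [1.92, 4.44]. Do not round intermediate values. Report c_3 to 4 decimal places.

2.8467

f(1.920000) = -14.479042, f(4.440000) = 63.474942
step 1: c = 2.388061, f(c) = -10.407652 < 0 → new bracket [2.388061, 4.440000]
step 2: c = 2.677112, f(c) = -6.756968 < 0 → new bracket [2.677112, 4.440000]
step 3: c = 2.846718, f(c) = -4.068858 < 0 → new bracket [2.846718, 4.440000]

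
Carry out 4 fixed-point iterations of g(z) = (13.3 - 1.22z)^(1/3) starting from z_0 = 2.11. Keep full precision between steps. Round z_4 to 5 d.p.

2.19796

z_1 = g(2.110000) = 2.205345
z_2 = g(2.205345) = 2.197344
z_3 = g(2.197344) = 2.198018
z_4 = g(2.198018) = 2.197961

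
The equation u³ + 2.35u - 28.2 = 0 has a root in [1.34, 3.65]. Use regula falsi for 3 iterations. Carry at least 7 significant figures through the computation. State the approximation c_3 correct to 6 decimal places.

f(1.340000) = -22.644896, f(3.650000) = 29.004625
step 1: c = 2.352782, f(c) = -9.646940 < 0 → new bracket [2.352782, 3.650000]
step 2: c = 2.676551, f(c) = -2.735489 < 0 → new bracket [2.676551, 3.650000]
step 3: c = 2.760447, f(c) = -0.678160 < 0 → new bracket [2.760447, 3.650000]

2.760447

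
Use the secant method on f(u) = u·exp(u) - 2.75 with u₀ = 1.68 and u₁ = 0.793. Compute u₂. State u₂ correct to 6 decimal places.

Secant update: u_(k+1) = u_k − f(u_k)·(u_k − u_(k-1))/(f(u_k) − f(u_(k-1))).
f(u_0) = 6.264134, f(u_1) = -0.997457
u_2 = 0.793000 - (-0.997457)·(0.793000 - 1.680000)/(-0.997457 - (6.264134)) = 0.914839; f(u_2) = -0.466221

0.914839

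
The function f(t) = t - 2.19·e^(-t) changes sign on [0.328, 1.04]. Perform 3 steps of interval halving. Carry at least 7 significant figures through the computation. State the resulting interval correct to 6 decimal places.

[0.862000, 0.951000]

f(0.328000) = -1.249595, f(1.040000) = 0.265934 (opposite signs)
step 1: m = 0.684000, f(m) = -0.421062 < 0 → root in [0.684000, 1.040000]
step 2: m = 0.862000, f(m) = -0.062873 < 0 → root in [0.862000, 1.040000]
step 3: m = 0.951000, f(m) = 0.104884 > 0 → root in [0.862000, 0.951000]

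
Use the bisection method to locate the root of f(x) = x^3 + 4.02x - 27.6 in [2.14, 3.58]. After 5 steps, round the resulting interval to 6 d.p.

f(2.140000) = -9.196856, f(3.580000) = 32.674312 (opposite signs)
step 1: m = 2.860000, f(m) = 7.290856 > 0 → root in [2.140000, 2.860000]
step 2: m = 2.500000, f(m) = -1.925000 < 0 → root in [2.500000, 2.860000]
step 3: m = 2.680000, f(m) = 2.422432 > 0 → root in [2.500000, 2.680000]
step 4: m = 2.590000, f(m) = 0.185779 > 0 → root in [2.500000, 2.590000]
step 5: m = 2.545000, f(m) = -0.885071 < 0 → root in [2.545000, 2.590000]

[2.545000, 2.590000]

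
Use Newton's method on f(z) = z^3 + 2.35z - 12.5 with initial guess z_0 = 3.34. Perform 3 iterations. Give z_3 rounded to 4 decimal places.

1.9878

f'(z) = 3z^2 + 2.35
z_0 = 3.340000: f = 32.608704, f' = 35.816800 → z_1 = 3.340000 - (32.608704)/(35.816800) = 2.429570
z_1 = 2.429570: f = 7.550772, f' = 20.058425 → z_2 = 2.429570 - (7.550772)/(20.058425) = 2.053131
z_2 = 2.053131: f = 0.979512, f' = 14.996036 → z_3 = 2.053131 - (0.979512)/(14.996036) = 1.987813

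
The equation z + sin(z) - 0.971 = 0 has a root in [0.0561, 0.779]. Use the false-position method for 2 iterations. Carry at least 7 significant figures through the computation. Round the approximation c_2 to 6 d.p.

0.496056

f(0.056100) = -0.858829, f(0.779000) = 0.510568
step 1: c = 0.509473, f(c) = 0.026190 > 0 → new bracket [0.056100, 0.509473]
step 2: c = 0.496056, f(c) = 0.001017 > 0 → new bracket [0.056100, 0.496056]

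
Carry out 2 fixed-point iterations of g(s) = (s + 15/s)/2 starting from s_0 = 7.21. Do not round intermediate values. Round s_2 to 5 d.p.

s_1 = g(7.210000) = 4.645222
s_2 = g(4.645222) = 3.937173

3.93717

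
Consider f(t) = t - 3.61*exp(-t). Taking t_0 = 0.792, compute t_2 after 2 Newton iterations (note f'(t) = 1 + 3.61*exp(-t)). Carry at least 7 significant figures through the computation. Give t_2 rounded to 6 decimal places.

t_0 = 0.792000: f = -0.843106, f' = 2.635106 → t_1 = 0.792000 - (-0.843106)/(2.635106) = 1.111952
t_1 = 1.111952: f = -0.075437, f' = 2.187388 → t_2 = 1.111952 - (-0.075437)/(2.187388) = 1.146439

1.146439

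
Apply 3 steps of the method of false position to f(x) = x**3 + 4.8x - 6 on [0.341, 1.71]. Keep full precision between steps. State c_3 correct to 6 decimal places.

1.014980

False-position update: c = (a·f(b) − b·f(a))/(f(b) − f(a)); replace the endpoint whose sign matches f(c).
f(0.341000) = -4.323548, f(1.710000) = 7.208211
step 1: c = 0.854273, f(c) = -1.276058 < 0 → new bracket [0.854273, 1.710000]
step 2: c = 0.982977, f(c) = -0.331919 < 0 → new bracket [0.982977, 1.710000]
step 3: c = 1.014980, f(c) = -0.082477 < 0 → new bracket [1.014980, 1.710000]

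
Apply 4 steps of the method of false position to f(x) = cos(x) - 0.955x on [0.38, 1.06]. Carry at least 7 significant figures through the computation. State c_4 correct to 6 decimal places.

0.759409

f(0.380000) = 0.565765, f(1.060000) = -0.523428
step 1: c = 0.733216, f(c) = 0.042805 > 0 → new bracket [0.733216, 1.060000]
step 2: c = 0.757919, f(c) = 0.002455 > 0 → new bracket [0.757919, 1.060000]
step 3: c = 0.759329, f(c) = 0.000138 > 0 → new bracket [0.759329, 1.060000]
step 4: c = 0.759409, f(c) = 0.000008 > 0 → new bracket [0.759409, 1.060000]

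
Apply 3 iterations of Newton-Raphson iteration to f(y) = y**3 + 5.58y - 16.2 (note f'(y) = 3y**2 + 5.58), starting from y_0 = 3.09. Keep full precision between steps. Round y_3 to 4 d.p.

Newton update: y ← y − f(y)/f'(y).
y_0 = 3.090000: f = 30.545829, f' = 34.224300 → y_1 = 3.090000 - (30.545829)/(34.224300) = 2.197481
y_1 = 2.197481: f = 6.673415, f' = 20.066772 → y_2 = 2.197481 - (6.673415)/(20.066772) = 1.864921
y_2 = 1.864921: f = 0.692321, f' = 16.013789 → y_3 = 1.864921 - (0.692321)/(16.013789) = 1.821688

1.8217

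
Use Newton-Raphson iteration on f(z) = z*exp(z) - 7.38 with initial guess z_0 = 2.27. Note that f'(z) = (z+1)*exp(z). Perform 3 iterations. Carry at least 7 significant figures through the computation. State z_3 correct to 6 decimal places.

z_0 = 2.270000: f = 14.592240, f' = 31.651641 → z_1 = 2.270000 - (14.592240)/(31.651641) = 1.808974
z_1 = 1.808974: f = 3.662300, f' = 17.146479 → z_2 = 1.808974 - (3.662300)/(17.146479) = 1.595385
z_2 = 1.595385: f = 0.485605, f' = 12.795831 → z_3 = 1.595385 - (0.485605)/(12.795831) = 1.557434

1.557434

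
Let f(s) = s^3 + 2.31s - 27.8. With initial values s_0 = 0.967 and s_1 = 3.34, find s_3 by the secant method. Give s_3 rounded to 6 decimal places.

2.703050

f(s_0) = -24.661999, f(s_1) = 17.175104
s_2 = 3.340000 - (17.175104)·(3.340000 - 0.967000)/(17.175104 - (-24.661999)) = 2.365828; f(s_2) = -9.093056
s_3 = 2.365828 - (-9.093056)·(2.365828 - 3.340000)/(-9.093056 - (17.175104)) = 2.703050; f(s_3) = -1.806172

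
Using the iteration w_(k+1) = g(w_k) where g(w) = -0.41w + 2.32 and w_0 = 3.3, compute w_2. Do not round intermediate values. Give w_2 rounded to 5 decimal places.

1.92353

w_1 = g(3.300000) = 0.967000
w_2 = g(0.967000) = 1.923530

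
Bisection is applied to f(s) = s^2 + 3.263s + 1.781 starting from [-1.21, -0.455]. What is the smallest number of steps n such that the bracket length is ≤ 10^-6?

20

Initial width b − a = -0.455 − -1.21 = 0.755000.
After n steps the width is (b−a)/2^n; need (b−a)/2^n ≤ 10^-6.
So n ≥ log₂(0.755000/10^-6) = log₂(755000.0000) ≈ 19.5261.
Hence n = 20.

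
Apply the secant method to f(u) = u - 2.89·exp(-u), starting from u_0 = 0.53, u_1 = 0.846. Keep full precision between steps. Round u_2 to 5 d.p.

f(u_0) = -1.171068, f(u_1) = -0.394180
u_2 = 0.846000 - (-0.394180)·(0.846000 - 0.530000)/(-0.394180 - (-1.171068)) = 1.006333; f(u_2) = -0.050127

1.00633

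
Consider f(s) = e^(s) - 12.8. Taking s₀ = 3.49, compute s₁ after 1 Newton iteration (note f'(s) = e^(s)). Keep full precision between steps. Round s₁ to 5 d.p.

2.88041

Newton update: s ← s − f(s)/f'(s).
s_0 = 3.490000: f = 19.985948, f' = 32.785948 → s_1 = 3.490000 - (19.985948)/(32.785948) = 2.880411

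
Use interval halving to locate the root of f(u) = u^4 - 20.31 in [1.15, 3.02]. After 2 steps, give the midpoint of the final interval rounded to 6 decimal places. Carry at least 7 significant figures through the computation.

2.318750

f(1.150000) = -18.560994, f(3.020000) = 62.871696 (opposite signs)
step 1: m = 2.085000, f(m) = -1.411635 < 0 → root in [2.085000, 3.020000]
step 2: m = 2.552500, f(m) = 22.138564 > 0 → root in [2.085000, 2.552500]
Midpoint of [2.085000, 2.552500] = 2.318750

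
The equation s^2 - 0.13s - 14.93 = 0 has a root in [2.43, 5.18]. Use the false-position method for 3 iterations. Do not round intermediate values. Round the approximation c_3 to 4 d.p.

3.9245

f(2.430000) = -9.341000, f(5.180000) = 11.229000
step 1: c = 3.678797, f(c) = -1.874698 < 0 → new bracket [3.678797, 5.180000]
step 2: c = 3.893568, f(c) = -0.276289 < 0 → new bracket [3.893568, 5.180000]
step 3: c = 3.924461, f(c) = -0.038787 < 0 → new bracket [3.924461, 5.180000]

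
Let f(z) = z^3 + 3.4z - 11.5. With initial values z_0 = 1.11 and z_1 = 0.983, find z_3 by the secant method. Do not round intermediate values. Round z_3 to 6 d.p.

1.660603

f(z_0) = -6.358369, f(z_1) = -7.207938
z_2 = 0.983000 - (-7.207938)·(0.983000 - 1.110000)/(-7.207938 - (-6.358369)) = 2.060497; f(z_2) = 4.253838
z_3 = 2.060497 - (4.253838)·(2.060497 - 0.983000)/(4.253838 - (-7.207938)) = 1.660603; f(z_3) = -1.274668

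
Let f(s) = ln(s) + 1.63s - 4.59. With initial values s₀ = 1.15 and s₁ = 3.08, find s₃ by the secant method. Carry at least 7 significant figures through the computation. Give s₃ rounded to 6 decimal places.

Secant update: s_(k+1) = s_k − f(s_k)·(s_k − s_(k-1))/(f(s_k) − f(s_(k-1))).
f(s_0) = -2.575738, f(s_1) = 1.555330
s_2 = 3.080000 - (1.555330)·(3.080000 - 1.150000)/(1.555330 - (-2.575738)) = 2.353363; f(s_2) = 0.101827
s_3 = 2.353363 - (0.101827)·(2.353363 - 3.080000)/(0.101827 - (1.555330)) = 2.302457; f(s_3) = -0.003017

2.302457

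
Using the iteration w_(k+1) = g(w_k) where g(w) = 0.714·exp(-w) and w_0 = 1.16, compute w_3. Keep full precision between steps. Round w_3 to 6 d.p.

w_1 = g(1.160000) = 0.223829
w_2 = g(0.223829) = 0.570809
w_3 = g(0.570809) = 0.403459

0.403459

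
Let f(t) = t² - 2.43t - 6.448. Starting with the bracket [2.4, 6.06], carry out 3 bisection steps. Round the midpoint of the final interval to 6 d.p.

f(2.400000) = -6.520000, f(6.060000) = 15.549800 (opposite signs)
step 1: m = 4.230000, f(m) = 1.166000 > 0 → root in [2.400000, 4.230000]
step 2: m = 3.315000, f(m) = -3.514225 < 0 → root in [3.315000, 4.230000]
step 3: m = 3.772500, f(m) = -1.383419 < 0 → root in [3.772500, 4.230000]
Midpoint of [3.772500, 4.230000] = 4.001250

4.001250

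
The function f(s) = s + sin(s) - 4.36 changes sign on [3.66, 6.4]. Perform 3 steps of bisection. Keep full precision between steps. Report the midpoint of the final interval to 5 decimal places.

5.20125

f(3.660000) = -1.195497, f(6.400000) = 2.156549 (opposite signs)
step 1: m = 5.030000, f(m) = -0.279984 < 0 → root in [5.030000, 6.400000]
step 2: m = 5.715000, f(m) = 0.816897 > 0 → root in [5.030000, 5.715000]
step 3: m = 5.372500, f(m) = 0.222576 > 0 → root in [5.030000, 5.372500]
Midpoint of [5.030000, 5.372500] = 5.201250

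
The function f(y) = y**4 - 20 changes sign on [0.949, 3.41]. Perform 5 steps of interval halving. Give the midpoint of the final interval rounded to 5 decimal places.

f(0.949000) = -19.188918, f(3.410000) = 115.212710 (opposite signs)
step 1: m = 2.179500, f(m) = 2.564592 > 0 → root in [0.949000, 2.179500]
step 2: m = 1.564250, f(m) = -14.012788 < 0 → root in [1.564250, 2.179500]
step 3: m = 1.871875, f(m) = -7.722573 < 0 → root in [1.871875, 2.179500]
step 4: m = 2.025688, f(m) = -3.162028 < 0 → root in [2.025688, 2.179500]
step 5: m = 2.102594, f(m) = -0.455639 < 0 → root in [2.102594, 2.179500]
Midpoint of [2.102594, 2.179500] = 2.141047

2.14105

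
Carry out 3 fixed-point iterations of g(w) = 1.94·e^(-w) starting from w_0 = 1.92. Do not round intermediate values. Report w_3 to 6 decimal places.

w_1 = g(1.920000) = 0.284418
w_2 = g(0.284418) = 1.459758
w_3 = g(1.459758) = 0.450648

0.450648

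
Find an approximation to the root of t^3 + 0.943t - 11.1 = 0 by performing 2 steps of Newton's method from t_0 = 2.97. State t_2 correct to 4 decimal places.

Newton update: t ← t − f(t)/f'(t).
f'(t) = 3t^2 + 0.943
t_0 = 2.970000: f = 17.898783, f' = 27.405700 → t_1 = 2.970000 - (17.898783)/(27.405700) = 2.316896
t_1 = 2.316896: f = 3.521940, f' = 17.047016 → t_2 = 2.316896 - (3.521940)/(17.047016) = 2.110294

2.1103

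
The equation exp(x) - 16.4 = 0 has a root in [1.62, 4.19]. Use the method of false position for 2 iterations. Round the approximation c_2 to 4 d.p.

2.3964

False-position update: c = (a·f(b) − b·f(a))/(f(b) − f(a)); replace the endpoint whose sign matches f(c).
f(1.620000) = -11.346910, f(4.190000) = 49.622791
step 1: c = 2.098296, f(c) = -8.247734 < 0 → new bracket [2.098296, 4.190000]
step 2: c = 2.396407, f(c) = -5.416364 < 0 → new bracket [2.396407, 4.190000]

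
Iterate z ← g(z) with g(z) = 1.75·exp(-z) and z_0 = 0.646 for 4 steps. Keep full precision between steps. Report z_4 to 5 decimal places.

0.73346

z_1 = g(0.646000) = 0.917242
z_2 = g(0.917242) = 0.699335
z_3 = g(0.699335) = 0.869603
z_4 = g(0.869603) = 0.733457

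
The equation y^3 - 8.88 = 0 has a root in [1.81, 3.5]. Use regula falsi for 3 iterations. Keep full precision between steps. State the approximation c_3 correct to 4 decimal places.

False-position update: c = (a·f(b) − b·f(a))/(f(b) − f(a)); replace the endpoint whose sign matches f(c).
f(1.810000) = -2.950259, f(3.500000) = 33.995000
step 1: c = 1.944955, f(c) = -1.522530 < 0 → new bracket [1.944955, 3.500000]
step 2: c = 2.011615, f(c) = -0.739811 < 0 → new bracket [2.011615, 3.500000]
step 3: c = 2.043316, f(c) = -0.348873 < 0 → new bracket [2.043316, 3.500000]

2.0433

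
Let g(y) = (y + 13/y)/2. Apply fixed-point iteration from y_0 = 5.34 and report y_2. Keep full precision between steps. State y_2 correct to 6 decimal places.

y_1 = g(5.340000) = 3.887228
y_2 = g(3.887228) = 3.615757

3.615757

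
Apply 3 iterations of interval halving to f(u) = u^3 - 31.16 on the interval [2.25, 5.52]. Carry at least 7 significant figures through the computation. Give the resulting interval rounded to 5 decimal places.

f(2.250000) = -19.769375, f(5.520000) = 137.036608 (opposite signs)
step 1: m = 3.885000, f(m) = 27.477179 > 0 → root in [2.250000, 3.885000]
step 2: m = 3.067500, f(m) = -2.296186 < 0 → root in [3.067500, 3.885000]
step 3: m = 3.476250, f(m) = 10.848097 > 0 → root in [3.067500, 3.476250]

[3.06750, 3.47625]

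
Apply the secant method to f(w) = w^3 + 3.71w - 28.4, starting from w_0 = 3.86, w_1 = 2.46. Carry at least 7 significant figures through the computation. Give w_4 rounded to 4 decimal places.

f(w_0) = 43.433056, f(w_1) = -4.386464
w_2 = 2.460000 - (-4.386464)·(2.460000 - 3.860000)/(-4.386464 - (43.433056)) = 2.588421; f(w_2) = -1.454727
w_3 = 2.588421 - (-1.454727)·(2.588421 - 2.460000)/(-1.454727 - (-4.386464)) = 2.652144; f(w_3) = 0.094285
w_4 = 2.652144 - (0.094285)·(2.652144 - 2.588421)/(0.094285 - (-1.454727)) = 2.648265; f(w_4) = -0.001831

2.6483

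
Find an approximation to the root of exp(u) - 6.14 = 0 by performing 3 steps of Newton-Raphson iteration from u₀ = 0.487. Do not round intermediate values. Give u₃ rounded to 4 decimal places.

Newton update: u ← u − f(u)/f'(u).
f'(u) = exp(u)
u_0 = 0.487000: f = -4.512573, f' = 1.627427 → u_1 = 0.487000 - (-4.512573)/(1.627427) = 3.259828
u_1 = 3.259828: f = 19.905046, f' = 26.045046 → u_2 = 3.259828 - (19.905046)/(26.045046) = 2.495573
u_2 = 2.495573: f = 5.988681, f' = 12.128681 → u_3 = 2.495573 - (5.988681)/(12.128681) = 2.001811

2.0018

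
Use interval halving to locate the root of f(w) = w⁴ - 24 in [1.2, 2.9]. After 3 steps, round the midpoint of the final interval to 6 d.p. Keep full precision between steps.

f(1.200000) = -21.926400, f(2.900000) = 46.728100 (opposite signs)
step 1: m = 2.050000, f(m) = -6.338994 < 0 → root in [2.050000, 2.900000]
step 2: m = 2.475000, f(m) = 13.523282 > 0 → root in [2.050000, 2.475000]
step 3: m = 2.262500, f(m) = 2.203201 > 0 → root in [2.050000, 2.262500]
Midpoint of [2.050000, 2.262500] = 2.156250

2.156250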